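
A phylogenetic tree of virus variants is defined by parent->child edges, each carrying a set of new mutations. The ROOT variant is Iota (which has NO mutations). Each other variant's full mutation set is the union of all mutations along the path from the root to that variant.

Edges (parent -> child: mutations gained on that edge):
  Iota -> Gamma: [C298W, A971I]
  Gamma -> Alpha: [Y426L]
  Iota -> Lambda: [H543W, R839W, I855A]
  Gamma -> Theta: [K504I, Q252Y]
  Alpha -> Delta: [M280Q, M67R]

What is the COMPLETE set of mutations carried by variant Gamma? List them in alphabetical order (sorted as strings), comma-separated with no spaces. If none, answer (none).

At Iota: gained [] -> total []
At Gamma: gained ['C298W', 'A971I'] -> total ['A971I', 'C298W']

Answer: A971I,C298W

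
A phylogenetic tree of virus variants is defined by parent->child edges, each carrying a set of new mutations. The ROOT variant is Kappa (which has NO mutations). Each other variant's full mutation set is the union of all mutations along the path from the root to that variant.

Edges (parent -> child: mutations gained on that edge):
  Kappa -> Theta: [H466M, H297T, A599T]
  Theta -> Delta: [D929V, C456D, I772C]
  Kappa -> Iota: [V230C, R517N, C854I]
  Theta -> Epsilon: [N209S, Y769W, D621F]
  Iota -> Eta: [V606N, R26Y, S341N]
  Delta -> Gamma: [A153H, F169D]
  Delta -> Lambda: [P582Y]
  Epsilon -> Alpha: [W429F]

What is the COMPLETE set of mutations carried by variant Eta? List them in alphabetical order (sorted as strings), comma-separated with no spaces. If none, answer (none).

Answer: C854I,R26Y,R517N,S341N,V230C,V606N

Derivation:
At Kappa: gained [] -> total []
At Iota: gained ['V230C', 'R517N', 'C854I'] -> total ['C854I', 'R517N', 'V230C']
At Eta: gained ['V606N', 'R26Y', 'S341N'] -> total ['C854I', 'R26Y', 'R517N', 'S341N', 'V230C', 'V606N']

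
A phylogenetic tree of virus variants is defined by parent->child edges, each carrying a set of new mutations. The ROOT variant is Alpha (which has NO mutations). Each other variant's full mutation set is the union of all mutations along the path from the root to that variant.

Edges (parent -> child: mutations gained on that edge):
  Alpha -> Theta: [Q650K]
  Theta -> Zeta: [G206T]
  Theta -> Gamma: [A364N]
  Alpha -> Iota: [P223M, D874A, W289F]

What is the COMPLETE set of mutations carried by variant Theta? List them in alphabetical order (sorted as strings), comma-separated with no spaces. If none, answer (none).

At Alpha: gained [] -> total []
At Theta: gained ['Q650K'] -> total ['Q650K']

Answer: Q650K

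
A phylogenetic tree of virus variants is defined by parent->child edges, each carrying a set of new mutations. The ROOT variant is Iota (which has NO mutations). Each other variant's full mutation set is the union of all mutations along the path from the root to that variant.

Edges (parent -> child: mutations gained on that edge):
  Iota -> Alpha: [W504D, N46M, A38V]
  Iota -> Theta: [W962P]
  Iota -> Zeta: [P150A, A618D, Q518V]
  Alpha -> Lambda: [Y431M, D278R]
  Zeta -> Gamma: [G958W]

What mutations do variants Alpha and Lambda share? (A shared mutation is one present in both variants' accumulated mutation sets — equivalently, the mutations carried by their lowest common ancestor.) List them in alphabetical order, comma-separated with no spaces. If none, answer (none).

Accumulating mutations along path to Alpha:
  At Iota: gained [] -> total []
  At Alpha: gained ['W504D', 'N46M', 'A38V'] -> total ['A38V', 'N46M', 'W504D']
Mutations(Alpha) = ['A38V', 'N46M', 'W504D']
Accumulating mutations along path to Lambda:
  At Iota: gained [] -> total []
  At Alpha: gained ['W504D', 'N46M', 'A38V'] -> total ['A38V', 'N46M', 'W504D']
  At Lambda: gained ['Y431M', 'D278R'] -> total ['A38V', 'D278R', 'N46M', 'W504D', 'Y431M']
Mutations(Lambda) = ['A38V', 'D278R', 'N46M', 'W504D', 'Y431M']
Intersection: ['A38V', 'N46M', 'W504D'] ∩ ['A38V', 'D278R', 'N46M', 'W504D', 'Y431M'] = ['A38V', 'N46M', 'W504D']

Answer: A38V,N46M,W504D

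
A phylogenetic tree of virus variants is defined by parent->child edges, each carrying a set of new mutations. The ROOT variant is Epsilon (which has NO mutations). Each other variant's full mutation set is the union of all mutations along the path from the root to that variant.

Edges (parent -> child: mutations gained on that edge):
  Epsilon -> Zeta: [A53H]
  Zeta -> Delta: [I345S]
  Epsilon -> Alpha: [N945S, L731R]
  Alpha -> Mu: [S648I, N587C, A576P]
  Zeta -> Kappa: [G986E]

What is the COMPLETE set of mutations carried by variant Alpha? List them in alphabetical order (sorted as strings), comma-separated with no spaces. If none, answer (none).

Answer: L731R,N945S

Derivation:
At Epsilon: gained [] -> total []
At Alpha: gained ['N945S', 'L731R'] -> total ['L731R', 'N945S']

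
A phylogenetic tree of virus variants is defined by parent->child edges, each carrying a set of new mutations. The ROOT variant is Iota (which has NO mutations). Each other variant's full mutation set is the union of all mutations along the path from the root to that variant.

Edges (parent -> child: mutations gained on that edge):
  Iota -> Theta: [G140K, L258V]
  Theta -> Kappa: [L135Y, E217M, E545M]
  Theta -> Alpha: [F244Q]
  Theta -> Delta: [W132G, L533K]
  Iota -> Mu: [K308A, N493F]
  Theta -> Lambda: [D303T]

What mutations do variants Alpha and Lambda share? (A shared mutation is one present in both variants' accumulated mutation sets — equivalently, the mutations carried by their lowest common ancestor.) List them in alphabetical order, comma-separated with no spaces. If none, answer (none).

Accumulating mutations along path to Alpha:
  At Iota: gained [] -> total []
  At Theta: gained ['G140K', 'L258V'] -> total ['G140K', 'L258V']
  At Alpha: gained ['F244Q'] -> total ['F244Q', 'G140K', 'L258V']
Mutations(Alpha) = ['F244Q', 'G140K', 'L258V']
Accumulating mutations along path to Lambda:
  At Iota: gained [] -> total []
  At Theta: gained ['G140K', 'L258V'] -> total ['G140K', 'L258V']
  At Lambda: gained ['D303T'] -> total ['D303T', 'G140K', 'L258V']
Mutations(Lambda) = ['D303T', 'G140K', 'L258V']
Intersection: ['F244Q', 'G140K', 'L258V'] ∩ ['D303T', 'G140K', 'L258V'] = ['G140K', 'L258V']

Answer: G140K,L258V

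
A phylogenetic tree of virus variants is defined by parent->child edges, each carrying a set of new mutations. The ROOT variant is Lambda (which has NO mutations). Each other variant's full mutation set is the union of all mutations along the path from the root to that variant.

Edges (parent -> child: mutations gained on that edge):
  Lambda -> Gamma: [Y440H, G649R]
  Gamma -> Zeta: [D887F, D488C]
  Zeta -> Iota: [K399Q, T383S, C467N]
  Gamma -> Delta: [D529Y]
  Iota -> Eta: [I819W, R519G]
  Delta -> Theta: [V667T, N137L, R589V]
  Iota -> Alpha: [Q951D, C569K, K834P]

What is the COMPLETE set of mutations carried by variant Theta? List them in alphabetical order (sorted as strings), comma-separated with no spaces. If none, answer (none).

Answer: D529Y,G649R,N137L,R589V,V667T,Y440H

Derivation:
At Lambda: gained [] -> total []
At Gamma: gained ['Y440H', 'G649R'] -> total ['G649R', 'Y440H']
At Delta: gained ['D529Y'] -> total ['D529Y', 'G649R', 'Y440H']
At Theta: gained ['V667T', 'N137L', 'R589V'] -> total ['D529Y', 'G649R', 'N137L', 'R589V', 'V667T', 'Y440H']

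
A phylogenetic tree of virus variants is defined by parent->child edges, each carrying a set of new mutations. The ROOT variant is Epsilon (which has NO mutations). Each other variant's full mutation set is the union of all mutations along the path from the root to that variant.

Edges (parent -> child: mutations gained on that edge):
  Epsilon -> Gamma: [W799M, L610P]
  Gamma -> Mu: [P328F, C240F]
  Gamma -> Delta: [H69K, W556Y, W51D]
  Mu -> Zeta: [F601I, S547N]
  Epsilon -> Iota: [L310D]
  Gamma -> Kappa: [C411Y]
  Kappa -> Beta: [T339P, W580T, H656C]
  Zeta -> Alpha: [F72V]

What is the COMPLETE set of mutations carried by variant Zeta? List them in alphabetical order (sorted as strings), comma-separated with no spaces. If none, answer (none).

At Epsilon: gained [] -> total []
At Gamma: gained ['W799M', 'L610P'] -> total ['L610P', 'W799M']
At Mu: gained ['P328F', 'C240F'] -> total ['C240F', 'L610P', 'P328F', 'W799M']
At Zeta: gained ['F601I', 'S547N'] -> total ['C240F', 'F601I', 'L610P', 'P328F', 'S547N', 'W799M']

Answer: C240F,F601I,L610P,P328F,S547N,W799M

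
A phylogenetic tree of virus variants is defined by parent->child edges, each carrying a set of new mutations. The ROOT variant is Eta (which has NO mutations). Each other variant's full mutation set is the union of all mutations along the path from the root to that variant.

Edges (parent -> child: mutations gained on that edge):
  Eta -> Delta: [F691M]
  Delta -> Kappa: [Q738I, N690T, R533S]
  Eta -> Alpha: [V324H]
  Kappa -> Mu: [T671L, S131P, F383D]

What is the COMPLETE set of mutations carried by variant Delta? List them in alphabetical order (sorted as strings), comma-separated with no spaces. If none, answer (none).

Answer: F691M

Derivation:
At Eta: gained [] -> total []
At Delta: gained ['F691M'] -> total ['F691M']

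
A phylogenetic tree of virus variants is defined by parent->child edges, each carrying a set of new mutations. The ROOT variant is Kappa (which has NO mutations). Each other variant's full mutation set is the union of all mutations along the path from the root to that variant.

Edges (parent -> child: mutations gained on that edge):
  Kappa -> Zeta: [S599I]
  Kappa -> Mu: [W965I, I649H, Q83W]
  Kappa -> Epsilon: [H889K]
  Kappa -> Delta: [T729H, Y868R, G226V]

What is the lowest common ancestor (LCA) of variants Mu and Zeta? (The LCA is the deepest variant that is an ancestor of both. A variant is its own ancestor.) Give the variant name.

Answer: Kappa

Derivation:
Path from root to Mu: Kappa -> Mu
  ancestors of Mu: {Kappa, Mu}
Path from root to Zeta: Kappa -> Zeta
  ancestors of Zeta: {Kappa, Zeta}
Common ancestors: {Kappa}
Walk up from Zeta: Zeta (not in ancestors of Mu), Kappa (in ancestors of Mu)
Deepest common ancestor (LCA) = Kappa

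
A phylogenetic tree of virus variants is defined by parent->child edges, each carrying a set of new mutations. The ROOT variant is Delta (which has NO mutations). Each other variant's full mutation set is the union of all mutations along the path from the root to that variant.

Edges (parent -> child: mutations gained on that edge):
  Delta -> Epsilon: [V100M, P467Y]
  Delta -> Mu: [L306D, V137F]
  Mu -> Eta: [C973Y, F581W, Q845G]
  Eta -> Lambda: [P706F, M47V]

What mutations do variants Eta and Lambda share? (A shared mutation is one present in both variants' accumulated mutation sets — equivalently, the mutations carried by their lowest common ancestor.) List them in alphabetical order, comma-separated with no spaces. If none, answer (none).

Answer: C973Y,F581W,L306D,Q845G,V137F

Derivation:
Accumulating mutations along path to Eta:
  At Delta: gained [] -> total []
  At Mu: gained ['L306D', 'V137F'] -> total ['L306D', 'V137F']
  At Eta: gained ['C973Y', 'F581W', 'Q845G'] -> total ['C973Y', 'F581W', 'L306D', 'Q845G', 'V137F']
Mutations(Eta) = ['C973Y', 'F581W', 'L306D', 'Q845G', 'V137F']
Accumulating mutations along path to Lambda:
  At Delta: gained [] -> total []
  At Mu: gained ['L306D', 'V137F'] -> total ['L306D', 'V137F']
  At Eta: gained ['C973Y', 'F581W', 'Q845G'] -> total ['C973Y', 'F581W', 'L306D', 'Q845G', 'V137F']
  At Lambda: gained ['P706F', 'M47V'] -> total ['C973Y', 'F581W', 'L306D', 'M47V', 'P706F', 'Q845G', 'V137F']
Mutations(Lambda) = ['C973Y', 'F581W', 'L306D', 'M47V', 'P706F', 'Q845G', 'V137F']
Intersection: ['C973Y', 'F581W', 'L306D', 'Q845G', 'V137F'] ∩ ['C973Y', 'F581W', 'L306D', 'M47V', 'P706F', 'Q845G', 'V137F'] = ['C973Y', 'F581W', 'L306D', 'Q845G', 'V137F']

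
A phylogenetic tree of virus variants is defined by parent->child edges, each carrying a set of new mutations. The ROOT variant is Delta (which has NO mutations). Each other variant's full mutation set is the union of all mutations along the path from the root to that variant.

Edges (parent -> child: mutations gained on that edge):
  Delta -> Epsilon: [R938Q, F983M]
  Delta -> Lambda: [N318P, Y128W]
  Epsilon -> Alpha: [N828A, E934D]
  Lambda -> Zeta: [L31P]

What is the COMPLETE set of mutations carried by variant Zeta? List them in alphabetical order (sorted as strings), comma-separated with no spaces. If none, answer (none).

Answer: L31P,N318P,Y128W

Derivation:
At Delta: gained [] -> total []
At Lambda: gained ['N318P', 'Y128W'] -> total ['N318P', 'Y128W']
At Zeta: gained ['L31P'] -> total ['L31P', 'N318P', 'Y128W']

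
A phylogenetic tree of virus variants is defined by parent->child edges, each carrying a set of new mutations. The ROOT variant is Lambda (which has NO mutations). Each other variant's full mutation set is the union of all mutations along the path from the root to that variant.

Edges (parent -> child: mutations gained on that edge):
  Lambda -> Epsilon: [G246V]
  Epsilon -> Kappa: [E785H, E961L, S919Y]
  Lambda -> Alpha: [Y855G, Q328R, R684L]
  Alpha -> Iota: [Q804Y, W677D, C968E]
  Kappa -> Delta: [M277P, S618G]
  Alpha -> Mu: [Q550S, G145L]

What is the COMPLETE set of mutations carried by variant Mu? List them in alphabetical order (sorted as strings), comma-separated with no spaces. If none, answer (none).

At Lambda: gained [] -> total []
At Alpha: gained ['Y855G', 'Q328R', 'R684L'] -> total ['Q328R', 'R684L', 'Y855G']
At Mu: gained ['Q550S', 'G145L'] -> total ['G145L', 'Q328R', 'Q550S', 'R684L', 'Y855G']

Answer: G145L,Q328R,Q550S,R684L,Y855G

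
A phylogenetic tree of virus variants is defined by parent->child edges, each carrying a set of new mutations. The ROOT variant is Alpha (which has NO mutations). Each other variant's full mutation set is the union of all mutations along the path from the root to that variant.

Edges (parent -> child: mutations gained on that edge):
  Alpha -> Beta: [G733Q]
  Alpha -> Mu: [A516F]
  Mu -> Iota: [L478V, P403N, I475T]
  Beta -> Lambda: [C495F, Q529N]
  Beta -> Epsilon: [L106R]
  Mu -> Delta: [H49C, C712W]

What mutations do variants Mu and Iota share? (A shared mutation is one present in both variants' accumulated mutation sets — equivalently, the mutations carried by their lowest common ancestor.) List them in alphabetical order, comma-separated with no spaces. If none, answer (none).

Accumulating mutations along path to Mu:
  At Alpha: gained [] -> total []
  At Mu: gained ['A516F'] -> total ['A516F']
Mutations(Mu) = ['A516F']
Accumulating mutations along path to Iota:
  At Alpha: gained [] -> total []
  At Mu: gained ['A516F'] -> total ['A516F']
  At Iota: gained ['L478V', 'P403N', 'I475T'] -> total ['A516F', 'I475T', 'L478V', 'P403N']
Mutations(Iota) = ['A516F', 'I475T', 'L478V', 'P403N']
Intersection: ['A516F'] ∩ ['A516F', 'I475T', 'L478V', 'P403N'] = ['A516F']

Answer: A516F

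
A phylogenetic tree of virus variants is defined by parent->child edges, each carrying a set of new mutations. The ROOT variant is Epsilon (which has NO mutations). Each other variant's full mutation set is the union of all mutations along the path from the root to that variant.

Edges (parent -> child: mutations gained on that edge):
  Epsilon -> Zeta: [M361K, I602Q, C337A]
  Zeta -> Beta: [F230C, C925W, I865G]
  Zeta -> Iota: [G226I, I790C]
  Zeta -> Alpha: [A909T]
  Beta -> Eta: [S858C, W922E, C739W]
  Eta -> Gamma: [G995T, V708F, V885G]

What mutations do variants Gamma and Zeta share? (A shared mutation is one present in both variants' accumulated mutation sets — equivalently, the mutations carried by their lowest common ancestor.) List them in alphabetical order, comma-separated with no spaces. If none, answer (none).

Answer: C337A,I602Q,M361K

Derivation:
Accumulating mutations along path to Gamma:
  At Epsilon: gained [] -> total []
  At Zeta: gained ['M361K', 'I602Q', 'C337A'] -> total ['C337A', 'I602Q', 'M361K']
  At Beta: gained ['F230C', 'C925W', 'I865G'] -> total ['C337A', 'C925W', 'F230C', 'I602Q', 'I865G', 'M361K']
  At Eta: gained ['S858C', 'W922E', 'C739W'] -> total ['C337A', 'C739W', 'C925W', 'F230C', 'I602Q', 'I865G', 'M361K', 'S858C', 'W922E']
  At Gamma: gained ['G995T', 'V708F', 'V885G'] -> total ['C337A', 'C739W', 'C925W', 'F230C', 'G995T', 'I602Q', 'I865G', 'M361K', 'S858C', 'V708F', 'V885G', 'W922E']
Mutations(Gamma) = ['C337A', 'C739W', 'C925W', 'F230C', 'G995T', 'I602Q', 'I865G', 'M361K', 'S858C', 'V708F', 'V885G', 'W922E']
Accumulating mutations along path to Zeta:
  At Epsilon: gained [] -> total []
  At Zeta: gained ['M361K', 'I602Q', 'C337A'] -> total ['C337A', 'I602Q', 'M361K']
Mutations(Zeta) = ['C337A', 'I602Q', 'M361K']
Intersection: ['C337A', 'C739W', 'C925W', 'F230C', 'G995T', 'I602Q', 'I865G', 'M361K', 'S858C', 'V708F', 'V885G', 'W922E'] ∩ ['C337A', 'I602Q', 'M361K'] = ['C337A', 'I602Q', 'M361K']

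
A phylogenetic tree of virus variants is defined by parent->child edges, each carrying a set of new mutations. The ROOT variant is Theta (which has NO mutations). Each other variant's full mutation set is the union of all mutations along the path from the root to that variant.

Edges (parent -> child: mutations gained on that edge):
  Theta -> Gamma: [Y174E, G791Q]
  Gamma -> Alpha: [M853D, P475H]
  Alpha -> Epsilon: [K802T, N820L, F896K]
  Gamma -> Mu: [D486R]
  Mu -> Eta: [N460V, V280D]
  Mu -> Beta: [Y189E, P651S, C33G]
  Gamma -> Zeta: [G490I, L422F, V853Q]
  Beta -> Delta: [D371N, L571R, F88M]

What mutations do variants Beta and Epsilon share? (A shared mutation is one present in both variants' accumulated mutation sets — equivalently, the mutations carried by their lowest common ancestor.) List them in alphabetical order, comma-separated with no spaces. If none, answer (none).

Accumulating mutations along path to Beta:
  At Theta: gained [] -> total []
  At Gamma: gained ['Y174E', 'G791Q'] -> total ['G791Q', 'Y174E']
  At Mu: gained ['D486R'] -> total ['D486R', 'G791Q', 'Y174E']
  At Beta: gained ['Y189E', 'P651S', 'C33G'] -> total ['C33G', 'D486R', 'G791Q', 'P651S', 'Y174E', 'Y189E']
Mutations(Beta) = ['C33G', 'D486R', 'G791Q', 'P651S', 'Y174E', 'Y189E']
Accumulating mutations along path to Epsilon:
  At Theta: gained [] -> total []
  At Gamma: gained ['Y174E', 'G791Q'] -> total ['G791Q', 'Y174E']
  At Alpha: gained ['M853D', 'P475H'] -> total ['G791Q', 'M853D', 'P475H', 'Y174E']
  At Epsilon: gained ['K802T', 'N820L', 'F896K'] -> total ['F896K', 'G791Q', 'K802T', 'M853D', 'N820L', 'P475H', 'Y174E']
Mutations(Epsilon) = ['F896K', 'G791Q', 'K802T', 'M853D', 'N820L', 'P475H', 'Y174E']
Intersection: ['C33G', 'D486R', 'G791Q', 'P651S', 'Y174E', 'Y189E'] ∩ ['F896K', 'G791Q', 'K802T', 'M853D', 'N820L', 'P475H', 'Y174E'] = ['G791Q', 'Y174E']

Answer: G791Q,Y174E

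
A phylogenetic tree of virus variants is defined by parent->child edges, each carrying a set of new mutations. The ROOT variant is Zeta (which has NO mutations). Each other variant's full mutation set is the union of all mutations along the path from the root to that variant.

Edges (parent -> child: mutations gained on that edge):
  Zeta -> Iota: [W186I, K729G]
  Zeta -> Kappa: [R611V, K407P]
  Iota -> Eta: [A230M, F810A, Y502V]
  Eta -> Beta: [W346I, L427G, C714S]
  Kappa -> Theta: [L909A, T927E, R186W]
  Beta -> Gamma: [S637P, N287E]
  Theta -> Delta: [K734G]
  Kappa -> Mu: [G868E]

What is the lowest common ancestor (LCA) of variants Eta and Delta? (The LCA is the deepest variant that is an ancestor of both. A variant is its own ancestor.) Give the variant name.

Answer: Zeta

Derivation:
Path from root to Eta: Zeta -> Iota -> Eta
  ancestors of Eta: {Zeta, Iota, Eta}
Path from root to Delta: Zeta -> Kappa -> Theta -> Delta
  ancestors of Delta: {Zeta, Kappa, Theta, Delta}
Common ancestors: {Zeta}
Walk up from Delta: Delta (not in ancestors of Eta), Theta (not in ancestors of Eta), Kappa (not in ancestors of Eta), Zeta (in ancestors of Eta)
Deepest common ancestor (LCA) = Zeta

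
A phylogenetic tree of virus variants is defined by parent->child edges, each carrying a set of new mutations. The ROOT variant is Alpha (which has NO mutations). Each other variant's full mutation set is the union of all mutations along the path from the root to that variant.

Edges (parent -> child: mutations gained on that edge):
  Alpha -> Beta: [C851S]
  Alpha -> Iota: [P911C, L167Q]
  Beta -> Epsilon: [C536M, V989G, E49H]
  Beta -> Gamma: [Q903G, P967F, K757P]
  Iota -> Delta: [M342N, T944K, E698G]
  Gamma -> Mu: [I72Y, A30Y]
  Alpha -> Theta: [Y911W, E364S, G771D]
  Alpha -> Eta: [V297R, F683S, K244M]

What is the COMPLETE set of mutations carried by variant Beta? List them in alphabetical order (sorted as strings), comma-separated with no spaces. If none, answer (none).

Answer: C851S

Derivation:
At Alpha: gained [] -> total []
At Beta: gained ['C851S'] -> total ['C851S']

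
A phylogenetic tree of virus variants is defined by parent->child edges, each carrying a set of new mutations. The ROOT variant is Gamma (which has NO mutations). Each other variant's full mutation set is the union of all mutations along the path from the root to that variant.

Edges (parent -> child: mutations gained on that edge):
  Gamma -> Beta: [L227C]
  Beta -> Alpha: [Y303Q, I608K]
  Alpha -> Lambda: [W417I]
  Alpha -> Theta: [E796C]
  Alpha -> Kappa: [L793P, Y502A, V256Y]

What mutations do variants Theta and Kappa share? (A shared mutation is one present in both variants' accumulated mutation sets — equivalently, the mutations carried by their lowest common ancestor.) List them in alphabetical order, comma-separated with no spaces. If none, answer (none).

Accumulating mutations along path to Theta:
  At Gamma: gained [] -> total []
  At Beta: gained ['L227C'] -> total ['L227C']
  At Alpha: gained ['Y303Q', 'I608K'] -> total ['I608K', 'L227C', 'Y303Q']
  At Theta: gained ['E796C'] -> total ['E796C', 'I608K', 'L227C', 'Y303Q']
Mutations(Theta) = ['E796C', 'I608K', 'L227C', 'Y303Q']
Accumulating mutations along path to Kappa:
  At Gamma: gained [] -> total []
  At Beta: gained ['L227C'] -> total ['L227C']
  At Alpha: gained ['Y303Q', 'I608K'] -> total ['I608K', 'L227C', 'Y303Q']
  At Kappa: gained ['L793P', 'Y502A', 'V256Y'] -> total ['I608K', 'L227C', 'L793P', 'V256Y', 'Y303Q', 'Y502A']
Mutations(Kappa) = ['I608K', 'L227C', 'L793P', 'V256Y', 'Y303Q', 'Y502A']
Intersection: ['E796C', 'I608K', 'L227C', 'Y303Q'] ∩ ['I608K', 'L227C', 'L793P', 'V256Y', 'Y303Q', 'Y502A'] = ['I608K', 'L227C', 'Y303Q']

Answer: I608K,L227C,Y303Q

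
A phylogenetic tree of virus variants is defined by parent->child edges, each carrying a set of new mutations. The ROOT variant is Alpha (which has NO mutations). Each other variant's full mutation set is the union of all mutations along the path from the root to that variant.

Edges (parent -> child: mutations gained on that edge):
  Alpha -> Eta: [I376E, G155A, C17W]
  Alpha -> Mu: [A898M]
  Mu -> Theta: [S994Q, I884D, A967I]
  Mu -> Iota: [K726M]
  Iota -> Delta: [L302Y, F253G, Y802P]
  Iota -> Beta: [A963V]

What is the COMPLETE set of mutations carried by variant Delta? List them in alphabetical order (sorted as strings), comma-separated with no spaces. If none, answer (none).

Answer: A898M,F253G,K726M,L302Y,Y802P

Derivation:
At Alpha: gained [] -> total []
At Mu: gained ['A898M'] -> total ['A898M']
At Iota: gained ['K726M'] -> total ['A898M', 'K726M']
At Delta: gained ['L302Y', 'F253G', 'Y802P'] -> total ['A898M', 'F253G', 'K726M', 'L302Y', 'Y802P']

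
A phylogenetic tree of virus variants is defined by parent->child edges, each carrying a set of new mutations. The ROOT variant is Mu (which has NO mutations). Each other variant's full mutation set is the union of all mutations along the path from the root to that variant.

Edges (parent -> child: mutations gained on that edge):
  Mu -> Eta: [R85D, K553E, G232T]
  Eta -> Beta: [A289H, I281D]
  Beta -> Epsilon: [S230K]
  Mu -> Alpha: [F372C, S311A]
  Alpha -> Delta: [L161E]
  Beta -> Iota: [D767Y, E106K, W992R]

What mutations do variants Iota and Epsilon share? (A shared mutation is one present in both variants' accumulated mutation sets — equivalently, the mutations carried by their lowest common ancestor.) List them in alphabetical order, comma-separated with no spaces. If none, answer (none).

Accumulating mutations along path to Iota:
  At Mu: gained [] -> total []
  At Eta: gained ['R85D', 'K553E', 'G232T'] -> total ['G232T', 'K553E', 'R85D']
  At Beta: gained ['A289H', 'I281D'] -> total ['A289H', 'G232T', 'I281D', 'K553E', 'R85D']
  At Iota: gained ['D767Y', 'E106K', 'W992R'] -> total ['A289H', 'D767Y', 'E106K', 'G232T', 'I281D', 'K553E', 'R85D', 'W992R']
Mutations(Iota) = ['A289H', 'D767Y', 'E106K', 'G232T', 'I281D', 'K553E', 'R85D', 'W992R']
Accumulating mutations along path to Epsilon:
  At Mu: gained [] -> total []
  At Eta: gained ['R85D', 'K553E', 'G232T'] -> total ['G232T', 'K553E', 'R85D']
  At Beta: gained ['A289H', 'I281D'] -> total ['A289H', 'G232T', 'I281D', 'K553E', 'R85D']
  At Epsilon: gained ['S230K'] -> total ['A289H', 'G232T', 'I281D', 'K553E', 'R85D', 'S230K']
Mutations(Epsilon) = ['A289H', 'G232T', 'I281D', 'K553E', 'R85D', 'S230K']
Intersection: ['A289H', 'D767Y', 'E106K', 'G232T', 'I281D', 'K553E', 'R85D', 'W992R'] ∩ ['A289H', 'G232T', 'I281D', 'K553E', 'R85D', 'S230K'] = ['A289H', 'G232T', 'I281D', 'K553E', 'R85D']

Answer: A289H,G232T,I281D,K553E,R85D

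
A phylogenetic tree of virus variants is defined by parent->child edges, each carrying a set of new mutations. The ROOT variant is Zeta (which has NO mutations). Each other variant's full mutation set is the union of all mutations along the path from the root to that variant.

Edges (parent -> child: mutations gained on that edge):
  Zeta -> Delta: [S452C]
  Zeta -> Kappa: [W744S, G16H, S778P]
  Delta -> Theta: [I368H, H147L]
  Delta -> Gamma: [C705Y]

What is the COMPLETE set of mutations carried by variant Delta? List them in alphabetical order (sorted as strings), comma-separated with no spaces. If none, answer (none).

Answer: S452C

Derivation:
At Zeta: gained [] -> total []
At Delta: gained ['S452C'] -> total ['S452C']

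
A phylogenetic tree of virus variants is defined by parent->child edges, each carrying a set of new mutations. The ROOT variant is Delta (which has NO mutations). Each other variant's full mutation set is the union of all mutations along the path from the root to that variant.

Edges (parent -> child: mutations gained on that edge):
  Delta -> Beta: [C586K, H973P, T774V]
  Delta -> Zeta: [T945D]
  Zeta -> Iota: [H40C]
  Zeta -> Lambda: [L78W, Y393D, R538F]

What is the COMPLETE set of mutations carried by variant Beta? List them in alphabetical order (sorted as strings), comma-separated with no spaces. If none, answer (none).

At Delta: gained [] -> total []
At Beta: gained ['C586K', 'H973P', 'T774V'] -> total ['C586K', 'H973P', 'T774V']

Answer: C586K,H973P,T774V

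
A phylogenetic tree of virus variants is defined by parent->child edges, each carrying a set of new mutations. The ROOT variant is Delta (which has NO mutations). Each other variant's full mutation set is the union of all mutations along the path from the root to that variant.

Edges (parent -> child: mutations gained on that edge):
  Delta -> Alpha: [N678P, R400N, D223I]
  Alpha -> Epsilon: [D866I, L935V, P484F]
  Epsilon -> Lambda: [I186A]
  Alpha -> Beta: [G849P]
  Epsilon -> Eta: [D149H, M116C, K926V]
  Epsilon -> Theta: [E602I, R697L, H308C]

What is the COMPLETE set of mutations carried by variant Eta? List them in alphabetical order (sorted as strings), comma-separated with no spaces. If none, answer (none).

At Delta: gained [] -> total []
At Alpha: gained ['N678P', 'R400N', 'D223I'] -> total ['D223I', 'N678P', 'R400N']
At Epsilon: gained ['D866I', 'L935V', 'P484F'] -> total ['D223I', 'D866I', 'L935V', 'N678P', 'P484F', 'R400N']
At Eta: gained ['D149H', 'M116C', 'K926V'] -> total ['D149H', 'D223I', 'D866I', 'K926V', 'L935V', 'M116C', 'N678P', 'P484F', 'R400N']

Answer: D149H,D223I,D866I,K926V,L935V,M116C,N678P,P484F,R400N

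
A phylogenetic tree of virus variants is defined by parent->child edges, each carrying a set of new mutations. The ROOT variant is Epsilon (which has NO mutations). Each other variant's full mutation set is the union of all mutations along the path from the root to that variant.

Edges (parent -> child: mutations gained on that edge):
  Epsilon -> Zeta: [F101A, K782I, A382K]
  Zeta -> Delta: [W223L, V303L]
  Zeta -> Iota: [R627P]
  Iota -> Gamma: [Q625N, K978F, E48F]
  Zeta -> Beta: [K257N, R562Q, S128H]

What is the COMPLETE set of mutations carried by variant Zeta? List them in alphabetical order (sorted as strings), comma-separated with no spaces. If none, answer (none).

Answer: A382K,F101A,K782I

Derivation:
At Epsilon: gained [] -> total []
At Zeta: gained ['F101A', 'K782I', 'A382K'] -> total ['A382K', 'F101A', 'K782I']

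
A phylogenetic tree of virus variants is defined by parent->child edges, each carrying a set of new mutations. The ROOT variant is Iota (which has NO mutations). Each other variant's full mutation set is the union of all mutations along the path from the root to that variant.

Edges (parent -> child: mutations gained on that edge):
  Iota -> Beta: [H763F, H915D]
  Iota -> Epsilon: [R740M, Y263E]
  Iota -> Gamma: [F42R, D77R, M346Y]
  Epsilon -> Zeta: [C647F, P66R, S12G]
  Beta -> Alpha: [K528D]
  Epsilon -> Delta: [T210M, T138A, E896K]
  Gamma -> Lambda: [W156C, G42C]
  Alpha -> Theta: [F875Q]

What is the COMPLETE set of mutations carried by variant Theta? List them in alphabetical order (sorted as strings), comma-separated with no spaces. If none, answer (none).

At Iota: gained [] -> total []
At Beta: gained ['H763F', 'H915D'] -> total ['H763F', 'H915D']
At Alpha: gained ['K528D'] -> total ['H763F', 'H915D', 'K528D']
At Theta: gained ['F875Q'] -> total ['F875Q', 'H763F', 'H915D', 'K528D']

Answer: F875Q,H763F,H915D,K528D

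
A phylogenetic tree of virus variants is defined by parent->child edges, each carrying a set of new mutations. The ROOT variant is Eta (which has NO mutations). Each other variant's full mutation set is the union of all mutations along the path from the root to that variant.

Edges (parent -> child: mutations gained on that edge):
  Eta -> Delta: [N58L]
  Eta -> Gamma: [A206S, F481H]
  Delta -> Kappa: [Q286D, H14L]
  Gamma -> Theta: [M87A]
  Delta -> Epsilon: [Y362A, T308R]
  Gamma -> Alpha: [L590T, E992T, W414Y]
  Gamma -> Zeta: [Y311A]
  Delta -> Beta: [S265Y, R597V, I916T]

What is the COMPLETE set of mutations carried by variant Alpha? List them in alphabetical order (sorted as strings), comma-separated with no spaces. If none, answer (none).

At Eta: gained [] -> total []
At Gamma: gained ['A206S', 'F481H'] -> total ['A206S', 'F481H']
At Alpha: gained ['L590T', 'E992T', 'W414Y'] -> total ['A206S', 'E992T', 'F481H', 'L590T', 'W414Y']

Answer: A206S,E992T,F481H,L590T,W414Y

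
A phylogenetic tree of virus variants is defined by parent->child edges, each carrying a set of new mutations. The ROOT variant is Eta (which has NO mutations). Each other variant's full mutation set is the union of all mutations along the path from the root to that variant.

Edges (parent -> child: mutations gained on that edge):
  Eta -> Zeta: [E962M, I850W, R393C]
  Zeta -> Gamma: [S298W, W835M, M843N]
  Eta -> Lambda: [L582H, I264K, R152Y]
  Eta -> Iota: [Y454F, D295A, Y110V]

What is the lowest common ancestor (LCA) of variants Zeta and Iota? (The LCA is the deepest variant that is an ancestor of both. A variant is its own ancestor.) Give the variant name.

Answer: Eta

Derivation:
Path from root to Zeta: Eta -> Zeta
  ancestors of Zeta: {Eta, Zeta}
Path from root to Iota: Eta -> Iota
  ancestors of Iota: {Eta, Iota}
Common ancestors: {Eta}
Walk up from Iota: Iota (not in ancestors of Zeta), Eta (in ancestors of Zeta)
Deepest common ancestor (LCA) = Eta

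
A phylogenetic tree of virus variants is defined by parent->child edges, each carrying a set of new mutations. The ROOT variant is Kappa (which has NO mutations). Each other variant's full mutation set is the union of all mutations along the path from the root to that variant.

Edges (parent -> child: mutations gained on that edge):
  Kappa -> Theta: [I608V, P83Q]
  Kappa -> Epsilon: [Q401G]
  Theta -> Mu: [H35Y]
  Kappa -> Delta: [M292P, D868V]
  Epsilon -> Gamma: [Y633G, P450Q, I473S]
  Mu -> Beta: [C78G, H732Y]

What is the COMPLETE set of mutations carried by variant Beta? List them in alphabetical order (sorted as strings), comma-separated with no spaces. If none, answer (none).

At Kappa: gained [] -> total []
At Theta: gained ['I608V', 'P83Q'] -> total ['I608V', 'P83Q']
At Mu: gained ['H35Y'] -> total ['H35Y', 'I608V', 'P83Q']
At Beta: gained ['C78G', 'H732Y'] -> total ['C78G', 'H35Y', 'H732Y', 'I608V', 'P83Q']

Answer: C78G,H35Y,H732Y,I608V,P83Q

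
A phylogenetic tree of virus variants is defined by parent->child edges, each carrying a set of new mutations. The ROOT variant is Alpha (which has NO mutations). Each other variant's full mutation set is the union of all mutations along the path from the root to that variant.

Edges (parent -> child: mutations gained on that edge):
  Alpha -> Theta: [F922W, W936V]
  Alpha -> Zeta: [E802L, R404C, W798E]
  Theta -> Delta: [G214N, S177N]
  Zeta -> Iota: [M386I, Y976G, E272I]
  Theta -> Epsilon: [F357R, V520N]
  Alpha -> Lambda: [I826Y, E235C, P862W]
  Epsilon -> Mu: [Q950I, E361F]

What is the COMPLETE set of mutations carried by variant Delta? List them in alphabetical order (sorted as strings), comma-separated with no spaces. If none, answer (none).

Answer: F922W,G214N,S177N,W936V

Derivation:
At Alpha: gained [] -> total []
At Theta: gained ['F922W', 'W936V'] -> total ['F922W', 'W936V']
At Delta: gained ['G214N', 'S177N'] -> total ['F922W', 'G214N', 'S177N', 'W936V']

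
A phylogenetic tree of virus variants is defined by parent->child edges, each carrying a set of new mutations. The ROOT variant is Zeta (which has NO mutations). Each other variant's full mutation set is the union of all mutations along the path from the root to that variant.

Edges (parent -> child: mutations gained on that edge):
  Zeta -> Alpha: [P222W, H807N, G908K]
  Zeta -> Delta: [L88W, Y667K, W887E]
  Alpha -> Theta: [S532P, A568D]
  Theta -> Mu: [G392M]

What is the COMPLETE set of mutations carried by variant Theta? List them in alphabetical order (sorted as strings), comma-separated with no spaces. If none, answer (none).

Answer: A568D,G908K,H807N,P222W,S532P

Derivation:
At Zeta: gained [] -> total []
At Alpha: gained ['P222W', 'H807N', 'G908K'] -> total ['G908K', 'H807N', 'P222W']
At Theta: gained ['S532P', 'A568D'] -> total ['A568D', 'G908K', 'H807N', 'P222W', 'S532P']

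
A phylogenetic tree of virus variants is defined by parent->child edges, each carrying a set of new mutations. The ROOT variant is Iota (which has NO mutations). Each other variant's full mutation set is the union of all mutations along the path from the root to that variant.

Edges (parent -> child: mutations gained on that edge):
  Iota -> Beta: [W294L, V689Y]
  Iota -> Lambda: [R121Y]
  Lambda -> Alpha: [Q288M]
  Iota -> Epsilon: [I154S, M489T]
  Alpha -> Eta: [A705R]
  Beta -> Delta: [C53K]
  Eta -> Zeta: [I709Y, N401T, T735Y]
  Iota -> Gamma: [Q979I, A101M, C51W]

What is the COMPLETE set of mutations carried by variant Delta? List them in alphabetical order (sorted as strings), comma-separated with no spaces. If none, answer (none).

Answer: C53K,V689Y,W294L

Derivation:
At Iota: gained [] -> total []
At Beta: gained ['W294L', 'V689Y'] -> total ['V689Y', 'W294L']
At Delta: gained ['C53K'] -> total ['C53K', 'V689Y', 'W294L']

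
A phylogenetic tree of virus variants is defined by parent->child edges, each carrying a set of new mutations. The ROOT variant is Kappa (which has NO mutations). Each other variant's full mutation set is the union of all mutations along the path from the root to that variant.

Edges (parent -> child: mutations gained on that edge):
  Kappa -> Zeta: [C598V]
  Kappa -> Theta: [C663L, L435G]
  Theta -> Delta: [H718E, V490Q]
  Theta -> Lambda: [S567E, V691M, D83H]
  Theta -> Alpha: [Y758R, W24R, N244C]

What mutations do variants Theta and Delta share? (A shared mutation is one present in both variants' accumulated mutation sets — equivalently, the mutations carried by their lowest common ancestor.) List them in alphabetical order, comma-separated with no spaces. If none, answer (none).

Answer: C663L,L435G

Derivation:
Accumulating mutations along path to Theta:
  At Kappa: gained [] -> total []
  At Theta: gained ['C663L', 'L435G'] -> total ['C663L', 'L435G']
Mutations(Theta) = ['C663L', 'L435G']
Accumulating mutations along path to Delta:
  At Kappa: gained [] -> total []
  At Theta: gained ['C663L', 'L435G'] -> total ['C663L', 'L435G']
  At Delta: gained ['H718E', 'V490Q'] -> total ['C663L', 'H718E', 'L435G', 'V490Q']
Mutations(Delta) = ['C663L', 'H718E', 'L435G', 'V490Q']
Intersection: ['C663L', 'L435G'] ∩ ['C663L', 'H718E', 'L435G', 'V490Q'] = ['C663L', 'L435G']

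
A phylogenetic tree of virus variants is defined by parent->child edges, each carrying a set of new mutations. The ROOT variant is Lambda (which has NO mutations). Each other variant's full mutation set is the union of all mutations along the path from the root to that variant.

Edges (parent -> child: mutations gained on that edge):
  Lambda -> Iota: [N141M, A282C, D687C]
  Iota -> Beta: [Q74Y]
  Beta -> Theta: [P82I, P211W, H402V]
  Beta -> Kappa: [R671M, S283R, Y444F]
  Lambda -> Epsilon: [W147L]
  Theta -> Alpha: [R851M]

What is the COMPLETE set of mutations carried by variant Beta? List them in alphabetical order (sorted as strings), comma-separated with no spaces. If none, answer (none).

At Lambda: gained [] -> total []
At Iota: gained ['N141M', 'A282C', 'D687C'] -> total ['A282C', 'D687C', 'N141M']
At Beta: gained ['Q74Y'] -> total ['A282C', 'D687C', 'N141M', 'Q74Y']

Answer: A282C,D687C,N141M,Q74Y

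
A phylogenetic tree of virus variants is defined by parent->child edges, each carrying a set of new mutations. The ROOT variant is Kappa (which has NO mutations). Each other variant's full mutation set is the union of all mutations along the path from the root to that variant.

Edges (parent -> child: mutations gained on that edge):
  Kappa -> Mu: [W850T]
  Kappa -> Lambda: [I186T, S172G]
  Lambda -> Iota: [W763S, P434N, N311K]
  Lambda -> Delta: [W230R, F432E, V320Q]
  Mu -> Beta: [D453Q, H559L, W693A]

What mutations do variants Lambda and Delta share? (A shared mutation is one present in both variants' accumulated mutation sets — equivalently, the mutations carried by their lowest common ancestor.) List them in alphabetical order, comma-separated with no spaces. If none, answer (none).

Accumulating mutations along path to Lambda:
  At Kappa: gained [] -> total []
  At Lambda: gained ['I186T', 'S172G'] -> total ['I186T', 'S172G']
Mutations(Lambda) = ['I186T', 'S172G']
Accumulating mutations along path to Delta:
  At Kappa: gained [] -> total []
  At Lambda: gained ['I186T', 'S172G'] -> total ['I186T', 'S172G']
  At Delta: gained ['W230R', 'F432E', 'V320Q'] -> total ['F432E', 'I186T', 'S172G', 'V320Q', 'W230R']
Mutations(Delta) = ['F432E', 'I186T', 'S172G', 'V320Q', 'W230R']
Intersection: ['I186T', 'S172G'] ∩ ['F432E', 'I186T', 'S172G', 'V320Q', 'W230R'] = ['I186T', 'S172G']

Answer: I186T,S172G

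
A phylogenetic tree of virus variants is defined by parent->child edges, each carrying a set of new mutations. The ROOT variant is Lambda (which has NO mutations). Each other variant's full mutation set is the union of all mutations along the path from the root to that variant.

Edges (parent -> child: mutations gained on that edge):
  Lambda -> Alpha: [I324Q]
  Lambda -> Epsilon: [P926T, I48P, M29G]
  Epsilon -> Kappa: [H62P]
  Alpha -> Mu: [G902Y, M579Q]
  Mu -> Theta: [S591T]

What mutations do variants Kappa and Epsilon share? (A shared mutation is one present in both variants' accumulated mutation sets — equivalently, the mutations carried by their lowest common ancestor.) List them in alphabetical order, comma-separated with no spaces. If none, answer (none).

Answer: I48P,M29G,P926T

Derivation:
Accumulating mutations along path to Kappa:
  At Lambda: gained [] -> total []
  At Epsilon: gained ['P926T', 'I48P', 'M29G'] -> total ['I48P', 'M29G', 'P926T']
  At Kappa: gained ['H62P'] -> total ['H62P', 'I48P', 'M29G', 'P926T']
Mutations(Kappa) = ['H62P', 'I48P', 'M29G', 'P926T']
Accumulating mutations along path to Epsilon:
  At Lambda: gained [] -> total []
  At Epsilon: gained ['P926T', 'I48P', 'M29G'] -> total ['I48P', 'M29G', 'P926T']
Mutations(Epsilon) = ['I48P', 'M29G', 'P926T']
Intersection: ['H62P', 'I48P', 'M29G', 'P926T'] ∩ ['I48P', 'M29G', 'P926T'] = ['I48P', 'M29G', 'P926T']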